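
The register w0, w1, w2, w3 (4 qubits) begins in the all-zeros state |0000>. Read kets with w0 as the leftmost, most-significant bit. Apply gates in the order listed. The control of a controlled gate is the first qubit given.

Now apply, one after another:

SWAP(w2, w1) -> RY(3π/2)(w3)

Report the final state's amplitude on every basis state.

The resulting statevector has amplitude -sqrt(2)/2 on |0000>, sqrt(2)/2 on |0001>, and 0 on every other basis state.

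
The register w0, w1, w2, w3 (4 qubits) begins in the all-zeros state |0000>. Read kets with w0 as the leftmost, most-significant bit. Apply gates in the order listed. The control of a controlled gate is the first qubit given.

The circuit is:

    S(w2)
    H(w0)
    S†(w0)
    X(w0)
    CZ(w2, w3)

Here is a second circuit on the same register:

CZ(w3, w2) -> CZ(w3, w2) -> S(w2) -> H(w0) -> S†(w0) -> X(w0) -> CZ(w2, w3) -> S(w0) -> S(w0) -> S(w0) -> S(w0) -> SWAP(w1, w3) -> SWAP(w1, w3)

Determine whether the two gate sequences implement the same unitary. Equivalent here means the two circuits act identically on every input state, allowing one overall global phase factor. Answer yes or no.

Yes — the two circuits implement the same unitary up to a global phase.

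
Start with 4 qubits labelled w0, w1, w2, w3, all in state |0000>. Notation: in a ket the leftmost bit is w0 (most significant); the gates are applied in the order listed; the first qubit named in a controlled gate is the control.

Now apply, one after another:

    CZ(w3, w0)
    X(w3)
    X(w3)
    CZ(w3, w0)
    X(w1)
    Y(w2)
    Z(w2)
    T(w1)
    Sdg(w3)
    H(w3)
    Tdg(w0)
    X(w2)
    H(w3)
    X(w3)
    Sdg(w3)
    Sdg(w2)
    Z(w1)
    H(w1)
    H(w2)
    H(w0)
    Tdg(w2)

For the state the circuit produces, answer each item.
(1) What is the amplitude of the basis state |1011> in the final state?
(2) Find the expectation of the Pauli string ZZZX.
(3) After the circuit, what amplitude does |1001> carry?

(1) The final state's coefficient on |1011> equals sqrt(2)/4. Key observation: gates 1-4 undo each other exactly, leaving only the rest of the circuit to track.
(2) In the final state, ZZZX has expectation 0.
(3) |1001> carries amplitude sqrt(2)*exp(I*pi/4)/4 in the final state.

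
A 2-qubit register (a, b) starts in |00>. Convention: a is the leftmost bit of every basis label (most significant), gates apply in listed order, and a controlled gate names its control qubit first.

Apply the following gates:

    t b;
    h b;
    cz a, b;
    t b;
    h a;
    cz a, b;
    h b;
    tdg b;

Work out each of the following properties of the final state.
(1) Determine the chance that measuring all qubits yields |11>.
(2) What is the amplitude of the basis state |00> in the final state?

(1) Outcome |11> occurs with probability sqrt(2)/8 + 1/4.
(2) The final state's coefficient on |00> equals sqrt(2)*(1 + exp(I*pi/4))/4.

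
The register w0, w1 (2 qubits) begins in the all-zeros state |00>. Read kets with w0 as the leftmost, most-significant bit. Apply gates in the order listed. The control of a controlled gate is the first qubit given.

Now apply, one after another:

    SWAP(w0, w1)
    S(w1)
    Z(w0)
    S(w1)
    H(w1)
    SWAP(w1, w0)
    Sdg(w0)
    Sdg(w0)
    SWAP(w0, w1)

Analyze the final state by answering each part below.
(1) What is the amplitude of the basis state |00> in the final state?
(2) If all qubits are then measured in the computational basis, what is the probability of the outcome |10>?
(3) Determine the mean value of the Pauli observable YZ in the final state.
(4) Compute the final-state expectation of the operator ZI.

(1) The amplitude on |00> is sqrt(2)/2.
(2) Outcome |10> occurs with probability 0.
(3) In the final state, YZ has expectation 0.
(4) In the final state, ZI has expectation 1.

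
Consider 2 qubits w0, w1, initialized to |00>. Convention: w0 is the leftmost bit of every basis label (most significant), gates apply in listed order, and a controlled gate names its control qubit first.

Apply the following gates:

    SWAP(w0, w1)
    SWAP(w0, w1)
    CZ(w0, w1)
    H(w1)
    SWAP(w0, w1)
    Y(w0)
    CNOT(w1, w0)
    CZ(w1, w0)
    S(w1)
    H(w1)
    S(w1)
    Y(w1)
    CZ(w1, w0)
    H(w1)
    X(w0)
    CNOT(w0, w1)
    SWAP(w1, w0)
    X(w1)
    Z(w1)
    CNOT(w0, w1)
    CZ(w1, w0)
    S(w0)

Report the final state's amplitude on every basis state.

The final amplitudes are sqrt(2)*(-1 - I)/4 on |00>, sqrt(2)*(-1 - I)/4 on |01>, sqrt(2)*(1 + I)/4 on |10>, sqrt(2)*(-1 - I)/4 on |11>. Key observation: steps 1-2 multiply out to the identity, so the circuit reduces to the remaining gates.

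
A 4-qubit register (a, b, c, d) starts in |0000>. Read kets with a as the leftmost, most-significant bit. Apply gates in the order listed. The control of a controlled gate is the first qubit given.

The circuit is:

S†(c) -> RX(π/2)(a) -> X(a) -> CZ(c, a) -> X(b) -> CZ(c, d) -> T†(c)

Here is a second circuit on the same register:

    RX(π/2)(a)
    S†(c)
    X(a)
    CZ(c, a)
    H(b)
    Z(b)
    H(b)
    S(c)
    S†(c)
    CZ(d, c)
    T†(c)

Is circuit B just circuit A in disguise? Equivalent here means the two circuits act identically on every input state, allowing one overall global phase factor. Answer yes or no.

Yes — the two circuits implement the same unitary up to a global phase.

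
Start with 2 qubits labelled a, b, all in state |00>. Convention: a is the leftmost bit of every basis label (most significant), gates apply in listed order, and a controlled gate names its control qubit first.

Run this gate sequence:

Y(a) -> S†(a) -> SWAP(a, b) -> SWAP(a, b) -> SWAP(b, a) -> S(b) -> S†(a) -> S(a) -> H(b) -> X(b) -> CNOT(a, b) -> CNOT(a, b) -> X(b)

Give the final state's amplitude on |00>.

The final state's coefficient on |00> equals sqrt(2)*I/2. Key observation: steps 10-13 multiply out to the identity, so the circuit reduces to the remaining gates.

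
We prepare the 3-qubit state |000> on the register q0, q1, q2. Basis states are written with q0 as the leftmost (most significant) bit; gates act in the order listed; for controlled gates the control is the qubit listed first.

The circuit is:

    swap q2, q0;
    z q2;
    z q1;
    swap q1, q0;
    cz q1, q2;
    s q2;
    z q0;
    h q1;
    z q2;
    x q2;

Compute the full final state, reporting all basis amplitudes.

The resulting statevector has amplitude sqrt(2)/2 on |001>, sqrt(2)/2 on |011>, and 0 on every other basis state.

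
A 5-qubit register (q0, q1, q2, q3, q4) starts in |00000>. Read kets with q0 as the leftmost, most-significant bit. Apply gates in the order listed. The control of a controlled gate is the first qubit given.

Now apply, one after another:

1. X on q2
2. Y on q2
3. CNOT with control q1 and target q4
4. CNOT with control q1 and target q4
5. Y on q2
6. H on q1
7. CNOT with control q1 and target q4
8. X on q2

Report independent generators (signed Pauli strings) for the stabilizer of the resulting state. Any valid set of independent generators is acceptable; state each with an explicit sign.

The stabilizer group can be generated by +IXIIX, +ZIIII, +IZIIZ, +IIZII, +IIIZI, among other valid generating sets.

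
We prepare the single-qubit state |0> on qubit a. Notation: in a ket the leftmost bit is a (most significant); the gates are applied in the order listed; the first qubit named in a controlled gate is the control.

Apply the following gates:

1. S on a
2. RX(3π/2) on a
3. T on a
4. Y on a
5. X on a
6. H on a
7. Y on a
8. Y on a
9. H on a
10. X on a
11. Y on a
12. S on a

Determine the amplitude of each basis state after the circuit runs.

After the circuit, the state carries amplitude -sqrt(2)/2 on |0>, sqrt(2)*exp(I*pi/4)/2 on |1>. Key observation: the block from step 4 through step 11 cancels to the identity and can be dropped.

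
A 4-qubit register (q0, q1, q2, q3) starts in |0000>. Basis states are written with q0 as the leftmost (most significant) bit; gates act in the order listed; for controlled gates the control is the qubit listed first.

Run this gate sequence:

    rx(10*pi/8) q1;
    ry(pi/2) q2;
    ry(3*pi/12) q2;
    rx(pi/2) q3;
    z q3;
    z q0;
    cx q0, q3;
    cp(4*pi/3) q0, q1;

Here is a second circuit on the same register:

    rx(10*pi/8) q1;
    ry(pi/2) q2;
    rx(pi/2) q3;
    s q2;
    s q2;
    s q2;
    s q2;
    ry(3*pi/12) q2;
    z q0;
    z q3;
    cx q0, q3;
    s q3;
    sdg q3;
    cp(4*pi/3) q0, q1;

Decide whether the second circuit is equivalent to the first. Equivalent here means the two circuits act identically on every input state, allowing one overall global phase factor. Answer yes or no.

Yes: on every input state the two circuits agree up to one overall phase factor.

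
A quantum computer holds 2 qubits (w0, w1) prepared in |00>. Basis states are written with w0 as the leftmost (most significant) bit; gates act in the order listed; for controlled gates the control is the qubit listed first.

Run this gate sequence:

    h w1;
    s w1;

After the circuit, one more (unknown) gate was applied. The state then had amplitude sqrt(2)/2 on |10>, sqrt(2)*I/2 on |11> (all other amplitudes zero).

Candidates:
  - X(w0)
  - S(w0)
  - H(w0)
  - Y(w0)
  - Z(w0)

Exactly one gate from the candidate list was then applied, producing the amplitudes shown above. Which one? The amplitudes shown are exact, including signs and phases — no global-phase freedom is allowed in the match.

It was X(w0) that produced the state shown.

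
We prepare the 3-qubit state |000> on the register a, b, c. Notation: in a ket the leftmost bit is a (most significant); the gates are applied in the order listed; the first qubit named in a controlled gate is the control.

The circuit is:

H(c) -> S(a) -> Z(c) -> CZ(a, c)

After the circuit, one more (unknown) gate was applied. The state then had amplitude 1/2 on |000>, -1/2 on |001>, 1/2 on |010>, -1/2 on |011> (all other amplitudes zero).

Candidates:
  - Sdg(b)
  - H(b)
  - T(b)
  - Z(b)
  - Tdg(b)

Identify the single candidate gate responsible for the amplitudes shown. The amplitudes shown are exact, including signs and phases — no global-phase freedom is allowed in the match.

The unique candidate consistent with the amplitudes is H(b).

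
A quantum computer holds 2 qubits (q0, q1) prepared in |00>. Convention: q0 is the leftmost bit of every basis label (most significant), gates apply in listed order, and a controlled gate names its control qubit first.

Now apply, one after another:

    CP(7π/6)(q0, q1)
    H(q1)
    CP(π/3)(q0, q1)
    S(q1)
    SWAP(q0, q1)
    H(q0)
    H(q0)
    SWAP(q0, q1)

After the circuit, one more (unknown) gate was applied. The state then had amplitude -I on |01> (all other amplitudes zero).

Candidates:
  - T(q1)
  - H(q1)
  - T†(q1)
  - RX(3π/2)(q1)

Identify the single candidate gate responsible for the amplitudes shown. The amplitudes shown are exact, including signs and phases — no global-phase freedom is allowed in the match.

It was RX(3π/2)(q1) that produced the state shown. Key observation: gates 5-8 undo each other exactly, leaving only the rest of the circuit to track.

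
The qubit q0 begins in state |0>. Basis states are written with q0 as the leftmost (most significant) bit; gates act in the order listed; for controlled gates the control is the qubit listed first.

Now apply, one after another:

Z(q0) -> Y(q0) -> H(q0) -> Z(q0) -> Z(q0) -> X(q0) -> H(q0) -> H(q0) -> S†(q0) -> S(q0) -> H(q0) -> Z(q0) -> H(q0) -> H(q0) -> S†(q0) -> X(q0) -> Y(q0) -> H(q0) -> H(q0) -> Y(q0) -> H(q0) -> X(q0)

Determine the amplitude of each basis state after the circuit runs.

The resulting statevector has amplitude sqrt(2)/2 on |0>, sqrt(2)/2 on |1>.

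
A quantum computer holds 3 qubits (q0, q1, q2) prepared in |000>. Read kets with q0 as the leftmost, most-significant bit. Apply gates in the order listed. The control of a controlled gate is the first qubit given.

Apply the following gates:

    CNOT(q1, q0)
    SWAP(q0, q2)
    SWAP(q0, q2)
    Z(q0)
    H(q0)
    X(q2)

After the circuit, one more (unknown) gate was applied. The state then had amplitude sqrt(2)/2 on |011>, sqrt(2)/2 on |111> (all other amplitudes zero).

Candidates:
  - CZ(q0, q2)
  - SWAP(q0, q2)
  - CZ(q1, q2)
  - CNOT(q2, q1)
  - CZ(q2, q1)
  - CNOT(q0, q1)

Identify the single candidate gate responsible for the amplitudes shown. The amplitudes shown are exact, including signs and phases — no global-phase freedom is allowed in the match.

The applied gate was CNOT(q2, q1). Key observation: gates 2-3 undo each other exactly, leaving only the rest of the circuit to track.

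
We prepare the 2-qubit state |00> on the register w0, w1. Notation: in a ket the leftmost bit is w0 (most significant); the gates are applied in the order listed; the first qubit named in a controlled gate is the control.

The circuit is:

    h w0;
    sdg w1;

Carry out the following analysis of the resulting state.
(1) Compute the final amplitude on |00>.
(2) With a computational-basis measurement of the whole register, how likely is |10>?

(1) |00> carries amplitude sqrt(2)/2 in the final state.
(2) A full measurement returns |10> with probability 1/2.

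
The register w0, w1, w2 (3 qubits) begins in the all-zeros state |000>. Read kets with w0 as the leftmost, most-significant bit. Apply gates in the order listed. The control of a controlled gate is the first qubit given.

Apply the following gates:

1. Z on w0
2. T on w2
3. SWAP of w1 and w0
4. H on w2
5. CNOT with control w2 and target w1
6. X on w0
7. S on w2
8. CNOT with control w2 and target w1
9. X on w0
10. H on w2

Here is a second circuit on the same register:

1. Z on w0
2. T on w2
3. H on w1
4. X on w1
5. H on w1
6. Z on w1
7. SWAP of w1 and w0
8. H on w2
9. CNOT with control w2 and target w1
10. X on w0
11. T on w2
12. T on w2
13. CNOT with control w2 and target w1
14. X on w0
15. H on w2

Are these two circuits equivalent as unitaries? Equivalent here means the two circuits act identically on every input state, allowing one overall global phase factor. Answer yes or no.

Yes, they are equivalent — the unitaries differ by at most a global phase.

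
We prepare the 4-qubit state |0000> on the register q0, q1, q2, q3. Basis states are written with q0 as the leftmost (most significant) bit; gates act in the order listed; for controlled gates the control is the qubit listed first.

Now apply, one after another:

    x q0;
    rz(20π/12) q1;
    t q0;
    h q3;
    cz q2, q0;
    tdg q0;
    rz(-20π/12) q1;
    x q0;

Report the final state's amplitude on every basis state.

After the circuit, the state carries amplitude sqrt(2)/2 on |0000>, sqrt(2)/2 on |0001>, and 0 on every other basis state.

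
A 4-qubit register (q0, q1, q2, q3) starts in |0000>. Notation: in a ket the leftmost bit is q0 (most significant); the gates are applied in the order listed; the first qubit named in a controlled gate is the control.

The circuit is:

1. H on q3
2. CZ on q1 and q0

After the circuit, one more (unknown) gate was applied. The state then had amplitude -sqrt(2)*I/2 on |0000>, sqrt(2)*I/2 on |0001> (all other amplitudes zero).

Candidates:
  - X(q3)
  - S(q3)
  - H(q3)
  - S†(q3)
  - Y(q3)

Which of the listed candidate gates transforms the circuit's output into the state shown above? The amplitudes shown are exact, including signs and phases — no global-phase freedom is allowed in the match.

The applied gate was Y(q3).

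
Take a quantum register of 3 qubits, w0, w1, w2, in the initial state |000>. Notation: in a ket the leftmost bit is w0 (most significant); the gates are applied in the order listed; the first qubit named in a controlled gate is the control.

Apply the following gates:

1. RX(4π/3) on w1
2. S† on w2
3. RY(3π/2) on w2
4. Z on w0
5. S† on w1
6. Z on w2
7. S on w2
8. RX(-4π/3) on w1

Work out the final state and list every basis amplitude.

After the circuit, the state carries amplitude sqrt(2)*(-1 + 3*I)/8 on |000>, sqrt(2)*(-3 - I)/8 on |001>, sqrt(6)*(-1 + I)/8 on |010>, sqrt(6)*(-1 - I)/8 on |011>, 0 on |100>, 0 on |101>, 0 on |110>, 0 on |111>.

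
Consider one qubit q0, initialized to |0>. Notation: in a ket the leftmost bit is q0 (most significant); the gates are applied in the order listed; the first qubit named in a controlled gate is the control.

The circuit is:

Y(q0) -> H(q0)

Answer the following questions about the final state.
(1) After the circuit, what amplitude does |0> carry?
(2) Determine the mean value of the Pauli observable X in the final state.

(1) The amplitude on |0> is sqrt(2)*I/2.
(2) The observable X averages to -1.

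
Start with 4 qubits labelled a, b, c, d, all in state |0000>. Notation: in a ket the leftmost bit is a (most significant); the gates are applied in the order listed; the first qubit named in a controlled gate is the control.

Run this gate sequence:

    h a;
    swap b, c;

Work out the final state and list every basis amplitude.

After the circuit, the state carries amplitude sqrt(2)/2 on |0000>, sqrt(2)/2 on |1000>, and 0 on every other basis state.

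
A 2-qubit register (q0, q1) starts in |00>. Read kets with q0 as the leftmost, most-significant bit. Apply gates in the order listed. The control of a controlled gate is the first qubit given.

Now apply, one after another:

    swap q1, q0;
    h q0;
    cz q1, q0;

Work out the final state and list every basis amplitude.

The resulting statevector has amplitude sqrt(2)/2 on |00>, 0 on |01>, sqrt(2)/2 on |10>, 0 on |11>.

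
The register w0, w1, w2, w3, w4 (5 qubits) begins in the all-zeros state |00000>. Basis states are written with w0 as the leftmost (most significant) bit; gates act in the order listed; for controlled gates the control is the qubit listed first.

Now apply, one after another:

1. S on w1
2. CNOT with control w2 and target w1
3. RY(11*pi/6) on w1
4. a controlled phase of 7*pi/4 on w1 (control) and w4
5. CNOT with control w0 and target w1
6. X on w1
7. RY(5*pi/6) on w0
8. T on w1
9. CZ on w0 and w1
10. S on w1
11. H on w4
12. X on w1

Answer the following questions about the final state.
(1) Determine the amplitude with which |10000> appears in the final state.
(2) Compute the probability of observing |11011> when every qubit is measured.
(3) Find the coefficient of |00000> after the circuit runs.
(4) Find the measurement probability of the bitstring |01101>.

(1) The final state's coefficient on |10000> equals (sqrt(6) + 2*sqrt(2))*exp(3*I*pi/4)/8.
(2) Outcome |11011> occurs with probability 0.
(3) The amplitude on |00000> is -sqrt(2)*exp(3*I*pi/4)/8.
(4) The probability of measuring |01101> is 0.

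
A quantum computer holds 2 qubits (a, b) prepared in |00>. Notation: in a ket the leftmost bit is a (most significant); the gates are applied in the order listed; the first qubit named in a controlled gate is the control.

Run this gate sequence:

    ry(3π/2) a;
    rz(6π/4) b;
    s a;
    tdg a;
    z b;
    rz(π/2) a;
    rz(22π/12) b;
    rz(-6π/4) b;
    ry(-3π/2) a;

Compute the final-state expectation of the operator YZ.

The expectation value of YZ is -sqrt(2)/2.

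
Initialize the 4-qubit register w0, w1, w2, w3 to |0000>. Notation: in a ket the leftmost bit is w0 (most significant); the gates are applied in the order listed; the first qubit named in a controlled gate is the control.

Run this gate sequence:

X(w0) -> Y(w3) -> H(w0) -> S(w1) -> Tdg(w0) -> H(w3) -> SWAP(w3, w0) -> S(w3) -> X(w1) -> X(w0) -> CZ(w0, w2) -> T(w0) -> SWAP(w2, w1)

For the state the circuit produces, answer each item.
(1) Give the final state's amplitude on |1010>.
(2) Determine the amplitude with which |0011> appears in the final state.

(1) The amplitude on |1010> is exp(3*I*pi/4)/2.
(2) The amplitude on |0011> is exp(3*I*pi/4)/2.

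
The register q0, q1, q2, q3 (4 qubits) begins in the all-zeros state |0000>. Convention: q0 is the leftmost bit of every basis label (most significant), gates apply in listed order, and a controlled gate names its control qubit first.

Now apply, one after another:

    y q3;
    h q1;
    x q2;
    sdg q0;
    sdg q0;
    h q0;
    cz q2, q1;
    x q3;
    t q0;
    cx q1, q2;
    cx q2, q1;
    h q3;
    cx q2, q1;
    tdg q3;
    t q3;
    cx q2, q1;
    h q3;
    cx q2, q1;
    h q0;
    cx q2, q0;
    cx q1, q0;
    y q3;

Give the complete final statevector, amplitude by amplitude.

The resulting statevector has amplitude sqrt(2)*(-1 + exp(I*pi/4))/4 on |0011>, sqrt(2)*(1 - exp(I*pi/4))/4 on |0101>, sqrt(2)*(-1 - exp(I*pi/4))/4 on |1011>, sqrt(2)*(1 + exp(I*pi/4))/4 on |1101>, and 0 on every other basis state. Key observation: steps 11-18 multiply out to the identity, so the circuit reduces to the remaining gates.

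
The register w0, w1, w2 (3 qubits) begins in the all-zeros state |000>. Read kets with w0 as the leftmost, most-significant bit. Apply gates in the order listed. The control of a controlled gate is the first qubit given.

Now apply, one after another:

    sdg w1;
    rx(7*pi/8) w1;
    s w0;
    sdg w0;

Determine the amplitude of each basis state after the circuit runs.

The final amplitudes are cos(7*pi/16) on |000>, -I*cos(pi/16) on |010>, and 0 on every other basis state.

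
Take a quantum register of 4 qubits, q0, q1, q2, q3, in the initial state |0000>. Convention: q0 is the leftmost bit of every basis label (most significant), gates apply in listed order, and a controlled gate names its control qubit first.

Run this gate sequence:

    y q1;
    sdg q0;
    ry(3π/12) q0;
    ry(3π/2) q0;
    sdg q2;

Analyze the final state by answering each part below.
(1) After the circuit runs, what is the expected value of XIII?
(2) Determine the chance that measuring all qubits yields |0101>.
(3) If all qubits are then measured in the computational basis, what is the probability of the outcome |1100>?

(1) In the final state, XIII has expectation -sqrt(2)/2.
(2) Outcome |0101> occurs with probability 0.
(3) A full measurement returns |1100> with probability 1/2 - sqrt(2)/4.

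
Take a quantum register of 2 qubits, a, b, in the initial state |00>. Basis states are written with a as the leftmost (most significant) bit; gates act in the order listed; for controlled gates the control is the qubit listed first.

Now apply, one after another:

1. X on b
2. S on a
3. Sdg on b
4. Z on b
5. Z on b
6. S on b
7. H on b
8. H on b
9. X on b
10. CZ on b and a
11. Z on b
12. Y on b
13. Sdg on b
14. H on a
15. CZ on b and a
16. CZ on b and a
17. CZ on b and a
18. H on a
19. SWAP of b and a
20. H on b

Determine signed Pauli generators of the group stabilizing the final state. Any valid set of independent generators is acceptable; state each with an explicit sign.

The stabilizer group can be generated by -IX, -ZI, among other valid generating sets.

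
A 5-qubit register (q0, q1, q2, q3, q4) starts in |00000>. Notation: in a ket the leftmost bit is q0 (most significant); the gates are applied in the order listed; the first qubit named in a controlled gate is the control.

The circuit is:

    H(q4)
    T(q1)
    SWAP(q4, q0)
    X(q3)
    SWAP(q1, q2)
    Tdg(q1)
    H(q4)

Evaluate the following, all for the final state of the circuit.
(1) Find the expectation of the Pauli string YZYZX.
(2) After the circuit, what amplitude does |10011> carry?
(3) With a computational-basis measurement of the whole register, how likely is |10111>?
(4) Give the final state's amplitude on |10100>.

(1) The expectation value of YZYZX is 0.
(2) The final state's coefficient on |10011> equals 1/2.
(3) The probability of measuring |10111> is 0.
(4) |10100> carries amplitude 0 in the final state.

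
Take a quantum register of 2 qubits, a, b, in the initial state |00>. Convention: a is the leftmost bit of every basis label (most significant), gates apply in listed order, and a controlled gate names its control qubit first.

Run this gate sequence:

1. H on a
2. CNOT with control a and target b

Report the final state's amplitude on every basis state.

The resulting statevector has amplitude sqrt(2)/2 on |00>, 0 on |01>, 0 on |10>, sqrt(2)/2 on |11>.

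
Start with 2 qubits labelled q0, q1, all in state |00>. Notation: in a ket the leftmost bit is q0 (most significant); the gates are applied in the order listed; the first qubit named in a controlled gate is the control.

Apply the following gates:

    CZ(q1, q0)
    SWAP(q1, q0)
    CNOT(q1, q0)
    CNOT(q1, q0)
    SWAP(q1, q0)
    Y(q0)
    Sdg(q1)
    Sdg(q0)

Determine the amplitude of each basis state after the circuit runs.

The resulting statevector has amplitude 1 on |10>, and 0 on every other basis state. Key observation: gates 2-5 undo each other exactly, leaving only the rest of the circuit to track.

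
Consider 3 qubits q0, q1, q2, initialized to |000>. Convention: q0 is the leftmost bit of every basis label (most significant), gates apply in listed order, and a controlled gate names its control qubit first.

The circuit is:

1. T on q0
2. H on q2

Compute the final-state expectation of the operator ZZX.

The observable ZZX averages to 1.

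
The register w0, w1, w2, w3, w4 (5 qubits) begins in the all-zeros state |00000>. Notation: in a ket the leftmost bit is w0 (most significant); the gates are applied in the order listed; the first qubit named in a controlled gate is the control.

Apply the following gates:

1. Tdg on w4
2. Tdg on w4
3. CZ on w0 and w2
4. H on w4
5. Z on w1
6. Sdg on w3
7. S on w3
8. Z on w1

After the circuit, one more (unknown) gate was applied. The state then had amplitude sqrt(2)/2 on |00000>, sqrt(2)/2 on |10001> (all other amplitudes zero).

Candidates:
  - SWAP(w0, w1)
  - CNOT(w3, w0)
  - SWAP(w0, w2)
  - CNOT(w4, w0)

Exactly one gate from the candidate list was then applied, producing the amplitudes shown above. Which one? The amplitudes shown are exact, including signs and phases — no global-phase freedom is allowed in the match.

The applied gate was CNOT(w4, w0). Key observation: steps 5-8 multiply out to the identity, so the circuit reduces to the remaining gates.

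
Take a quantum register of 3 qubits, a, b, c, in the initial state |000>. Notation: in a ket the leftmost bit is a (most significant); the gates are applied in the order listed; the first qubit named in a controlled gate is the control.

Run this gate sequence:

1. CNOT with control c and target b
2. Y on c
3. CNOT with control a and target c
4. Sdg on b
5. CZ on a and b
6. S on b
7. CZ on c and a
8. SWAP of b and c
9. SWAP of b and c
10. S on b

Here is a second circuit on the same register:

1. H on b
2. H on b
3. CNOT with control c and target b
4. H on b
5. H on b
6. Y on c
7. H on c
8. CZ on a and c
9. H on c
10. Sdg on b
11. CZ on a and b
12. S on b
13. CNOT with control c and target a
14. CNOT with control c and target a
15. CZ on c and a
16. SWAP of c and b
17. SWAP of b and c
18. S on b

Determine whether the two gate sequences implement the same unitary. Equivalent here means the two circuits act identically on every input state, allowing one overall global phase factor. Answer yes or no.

Yes: on every input state the two circuits agree up to one overall phase factor.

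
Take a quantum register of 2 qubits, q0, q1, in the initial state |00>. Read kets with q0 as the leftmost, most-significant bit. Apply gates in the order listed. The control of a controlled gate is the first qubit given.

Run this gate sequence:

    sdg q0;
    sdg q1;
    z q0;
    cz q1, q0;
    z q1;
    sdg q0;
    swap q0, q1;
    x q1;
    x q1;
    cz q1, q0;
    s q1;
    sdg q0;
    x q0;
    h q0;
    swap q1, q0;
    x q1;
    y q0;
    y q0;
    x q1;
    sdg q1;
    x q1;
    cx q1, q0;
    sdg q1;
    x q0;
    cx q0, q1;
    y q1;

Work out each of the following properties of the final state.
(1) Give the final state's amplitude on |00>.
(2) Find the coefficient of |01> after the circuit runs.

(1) The amplitude on |00> is -sqrt(2)/2. Key observation: steps 16-19 multiply out to the identity, so the circuit reduces to the remaining gates.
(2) The amplitude on |01> is 0.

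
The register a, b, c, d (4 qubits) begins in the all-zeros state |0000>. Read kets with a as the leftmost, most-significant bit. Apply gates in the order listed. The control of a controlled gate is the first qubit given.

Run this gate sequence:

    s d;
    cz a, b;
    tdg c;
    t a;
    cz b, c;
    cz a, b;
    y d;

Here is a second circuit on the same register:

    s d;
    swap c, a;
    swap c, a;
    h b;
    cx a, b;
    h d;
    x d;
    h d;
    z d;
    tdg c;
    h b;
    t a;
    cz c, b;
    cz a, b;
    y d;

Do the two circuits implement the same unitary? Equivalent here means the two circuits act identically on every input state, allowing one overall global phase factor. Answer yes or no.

Yes — the two circuits implement the same unitary up to a global phase.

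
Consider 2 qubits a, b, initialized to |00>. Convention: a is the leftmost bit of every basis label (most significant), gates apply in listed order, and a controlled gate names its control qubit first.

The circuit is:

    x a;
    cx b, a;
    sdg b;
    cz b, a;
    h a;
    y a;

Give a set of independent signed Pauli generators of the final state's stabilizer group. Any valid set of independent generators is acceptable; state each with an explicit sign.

The stabilizer group can be generated by +XI, +IZ, among other valid generating sets.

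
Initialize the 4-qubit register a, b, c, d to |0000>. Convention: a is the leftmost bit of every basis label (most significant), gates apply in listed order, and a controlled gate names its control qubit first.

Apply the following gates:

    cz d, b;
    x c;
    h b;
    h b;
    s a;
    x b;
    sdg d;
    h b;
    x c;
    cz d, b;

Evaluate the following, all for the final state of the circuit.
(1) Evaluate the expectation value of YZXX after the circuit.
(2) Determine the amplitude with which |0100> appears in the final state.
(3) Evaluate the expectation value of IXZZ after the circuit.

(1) In the final state, YZXX has expectation 0.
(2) The amplitude on |0100> is -sqrt(2)/2.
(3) The observable IXZZ averages to -1.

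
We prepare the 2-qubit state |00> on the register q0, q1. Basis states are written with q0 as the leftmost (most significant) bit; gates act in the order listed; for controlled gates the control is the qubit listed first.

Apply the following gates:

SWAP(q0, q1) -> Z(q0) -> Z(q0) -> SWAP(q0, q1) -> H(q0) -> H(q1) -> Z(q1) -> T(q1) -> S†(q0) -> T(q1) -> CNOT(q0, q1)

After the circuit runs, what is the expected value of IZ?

The observable IZ averages to 0. Key observation: steps 1-4 multiply out to the identity, so the circuit reduces to the remaining gates.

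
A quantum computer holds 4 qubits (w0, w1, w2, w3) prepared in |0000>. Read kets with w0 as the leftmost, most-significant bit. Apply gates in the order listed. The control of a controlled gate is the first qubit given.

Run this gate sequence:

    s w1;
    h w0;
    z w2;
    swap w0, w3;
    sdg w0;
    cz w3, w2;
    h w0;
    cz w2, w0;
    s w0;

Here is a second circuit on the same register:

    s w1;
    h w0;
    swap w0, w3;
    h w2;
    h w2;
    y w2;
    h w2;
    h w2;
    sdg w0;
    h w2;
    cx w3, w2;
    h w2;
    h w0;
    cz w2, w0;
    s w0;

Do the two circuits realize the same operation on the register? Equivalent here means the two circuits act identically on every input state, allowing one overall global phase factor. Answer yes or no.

No — the two circuits implement different unitaries, even allowing a global phase.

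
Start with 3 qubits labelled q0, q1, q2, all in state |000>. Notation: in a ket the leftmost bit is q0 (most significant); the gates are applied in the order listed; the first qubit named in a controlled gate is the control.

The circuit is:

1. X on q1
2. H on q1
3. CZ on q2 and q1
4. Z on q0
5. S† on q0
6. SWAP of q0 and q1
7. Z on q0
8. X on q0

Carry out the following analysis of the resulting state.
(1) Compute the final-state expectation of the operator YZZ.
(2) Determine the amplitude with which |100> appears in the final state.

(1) The expectation value of YZZ is 0.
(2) The final state's coefficient on |100> equals sqrt(2)/2.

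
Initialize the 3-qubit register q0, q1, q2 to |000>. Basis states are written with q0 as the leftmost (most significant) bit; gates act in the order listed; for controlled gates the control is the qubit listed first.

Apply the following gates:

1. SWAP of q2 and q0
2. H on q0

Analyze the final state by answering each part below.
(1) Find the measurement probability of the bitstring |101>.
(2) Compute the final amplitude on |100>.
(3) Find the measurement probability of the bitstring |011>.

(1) A full measurement returns |101> with probability 0.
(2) The final state's coefficient on |100> equals sqrt(2)/2.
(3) The probability of measuring |011> is 0.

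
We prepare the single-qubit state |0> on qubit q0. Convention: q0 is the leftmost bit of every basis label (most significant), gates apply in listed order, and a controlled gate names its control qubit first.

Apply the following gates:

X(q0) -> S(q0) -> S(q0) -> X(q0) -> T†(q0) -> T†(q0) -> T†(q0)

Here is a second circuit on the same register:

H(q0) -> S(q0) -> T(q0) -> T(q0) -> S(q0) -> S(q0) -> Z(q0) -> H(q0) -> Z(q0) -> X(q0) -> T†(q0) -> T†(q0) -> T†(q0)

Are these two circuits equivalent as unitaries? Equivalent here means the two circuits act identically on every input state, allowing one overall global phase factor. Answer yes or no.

Yes — the two circuits implement the same unitary up to a global phase.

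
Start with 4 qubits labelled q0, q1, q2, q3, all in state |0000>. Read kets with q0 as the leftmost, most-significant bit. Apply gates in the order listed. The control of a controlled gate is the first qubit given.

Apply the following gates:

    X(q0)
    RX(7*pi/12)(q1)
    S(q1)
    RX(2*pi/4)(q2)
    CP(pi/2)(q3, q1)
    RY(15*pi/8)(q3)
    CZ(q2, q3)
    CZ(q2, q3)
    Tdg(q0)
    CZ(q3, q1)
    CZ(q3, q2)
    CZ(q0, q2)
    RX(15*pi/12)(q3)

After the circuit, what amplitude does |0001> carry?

The amplitude on |0001> is 0. Key observation: gates 7-8 undo each other exactly, leaving only the rest of the circuit to track.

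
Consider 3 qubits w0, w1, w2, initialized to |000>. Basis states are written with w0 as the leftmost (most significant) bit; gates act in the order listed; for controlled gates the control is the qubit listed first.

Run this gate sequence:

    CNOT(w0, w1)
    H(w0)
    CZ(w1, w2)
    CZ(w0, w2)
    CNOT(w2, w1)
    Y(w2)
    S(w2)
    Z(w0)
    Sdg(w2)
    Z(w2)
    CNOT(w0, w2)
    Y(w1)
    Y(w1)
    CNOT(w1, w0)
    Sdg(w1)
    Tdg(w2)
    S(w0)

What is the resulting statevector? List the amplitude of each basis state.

The final amplitudes are -sqrt(2)*exp(I*pi/4)/2 on |001>, -sqrt(2)/2 on |100>, and 0 on every other basis state.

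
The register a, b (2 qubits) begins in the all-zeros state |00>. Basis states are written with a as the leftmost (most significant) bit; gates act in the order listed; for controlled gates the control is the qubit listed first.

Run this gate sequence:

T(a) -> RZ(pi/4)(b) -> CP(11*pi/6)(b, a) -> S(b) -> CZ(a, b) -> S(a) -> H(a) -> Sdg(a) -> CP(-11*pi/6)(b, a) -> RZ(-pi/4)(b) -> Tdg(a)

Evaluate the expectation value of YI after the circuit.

The observable YI averages to -sqrt(2)/2.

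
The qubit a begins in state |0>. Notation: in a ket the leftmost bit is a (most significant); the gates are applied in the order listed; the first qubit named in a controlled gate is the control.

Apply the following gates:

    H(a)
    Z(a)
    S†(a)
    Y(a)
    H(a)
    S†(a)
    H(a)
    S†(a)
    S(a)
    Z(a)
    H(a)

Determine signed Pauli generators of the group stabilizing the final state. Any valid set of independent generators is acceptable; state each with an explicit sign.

The final state is stabilized by the group generated by -X; other independent generating sets are equally valid.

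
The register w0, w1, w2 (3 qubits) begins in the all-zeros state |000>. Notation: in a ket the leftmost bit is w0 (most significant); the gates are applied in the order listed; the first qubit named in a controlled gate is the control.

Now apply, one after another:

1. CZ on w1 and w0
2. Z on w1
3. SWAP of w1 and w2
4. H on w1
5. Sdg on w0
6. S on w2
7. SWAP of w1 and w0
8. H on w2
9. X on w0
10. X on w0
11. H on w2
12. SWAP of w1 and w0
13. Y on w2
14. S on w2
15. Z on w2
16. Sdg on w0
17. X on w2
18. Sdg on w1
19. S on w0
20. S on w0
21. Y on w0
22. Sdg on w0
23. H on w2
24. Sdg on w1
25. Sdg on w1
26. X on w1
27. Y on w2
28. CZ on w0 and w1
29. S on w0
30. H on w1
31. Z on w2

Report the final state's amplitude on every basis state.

The resulting statevector has amplitude 0 on |000>, 0 on |001>, 0 on |010>, 0 on |011>, sqrt(2)*(-1 + I)/4 on |100>, sqrt(2)*(-1 + I)/4 on |101>, sqrt(2)*(1 + I)/4 on |110>, sqrt(2)*(1 + I)/4 on |111>. Key observation: gates 7-12 undo each other exactly, leaving only the rest of the circuit to track.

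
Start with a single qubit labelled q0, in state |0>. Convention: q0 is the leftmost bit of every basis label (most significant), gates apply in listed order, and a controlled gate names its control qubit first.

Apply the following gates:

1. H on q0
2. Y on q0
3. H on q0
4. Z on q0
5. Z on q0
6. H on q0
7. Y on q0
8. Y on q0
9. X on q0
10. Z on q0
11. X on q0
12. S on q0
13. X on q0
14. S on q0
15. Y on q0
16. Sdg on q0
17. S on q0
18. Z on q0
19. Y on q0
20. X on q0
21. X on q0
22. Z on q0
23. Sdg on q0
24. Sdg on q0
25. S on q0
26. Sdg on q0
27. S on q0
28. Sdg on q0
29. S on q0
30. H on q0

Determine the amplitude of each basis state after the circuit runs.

The final amplitudes are 1/2 - I/2 on |0>, 1/2 + I/2 on |1>. Key observation: gates 24-29 undo each other exactly, leaving only the rest of the circuit to track.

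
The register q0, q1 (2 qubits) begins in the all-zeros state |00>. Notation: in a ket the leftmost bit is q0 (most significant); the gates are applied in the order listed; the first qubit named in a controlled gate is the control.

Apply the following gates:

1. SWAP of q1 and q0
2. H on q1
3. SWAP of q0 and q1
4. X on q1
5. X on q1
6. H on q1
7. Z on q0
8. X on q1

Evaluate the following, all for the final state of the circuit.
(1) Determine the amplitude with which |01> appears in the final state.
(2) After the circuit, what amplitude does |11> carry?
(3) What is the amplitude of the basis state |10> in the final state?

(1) The amplitude on |01> is 1/2. Key observation: the block from step 4 through step 5 cancels to the identity and can be dropped.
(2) |11> carries amplitude -1/2 in the final state.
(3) |10> carries amplitude -1/2 in the final state.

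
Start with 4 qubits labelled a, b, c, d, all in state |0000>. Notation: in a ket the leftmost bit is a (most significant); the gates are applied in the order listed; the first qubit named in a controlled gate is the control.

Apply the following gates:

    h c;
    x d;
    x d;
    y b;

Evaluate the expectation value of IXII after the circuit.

The expectation value of IXII is 0. Key observation: steps 2-3 multiply out to the identity, so the circuit reduces to the remaining gates.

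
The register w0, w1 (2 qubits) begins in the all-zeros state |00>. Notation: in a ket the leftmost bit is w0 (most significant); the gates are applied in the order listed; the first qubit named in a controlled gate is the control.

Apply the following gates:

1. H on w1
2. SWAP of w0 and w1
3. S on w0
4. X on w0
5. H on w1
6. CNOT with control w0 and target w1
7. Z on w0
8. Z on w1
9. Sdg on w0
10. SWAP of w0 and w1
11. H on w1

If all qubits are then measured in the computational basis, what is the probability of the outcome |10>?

Outcome |10> occurs with probability 1/2.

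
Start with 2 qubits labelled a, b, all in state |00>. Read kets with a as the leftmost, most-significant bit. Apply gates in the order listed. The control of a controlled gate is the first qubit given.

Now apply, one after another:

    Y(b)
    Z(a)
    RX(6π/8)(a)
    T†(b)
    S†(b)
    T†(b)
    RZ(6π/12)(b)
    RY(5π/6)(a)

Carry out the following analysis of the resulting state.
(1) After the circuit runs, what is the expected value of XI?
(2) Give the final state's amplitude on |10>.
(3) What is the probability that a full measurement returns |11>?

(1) The observable XI averages to -sqrt(2)/4.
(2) The final state's coefficient on |10> equals 0.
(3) A full measurement returns |11> with probability 1/2 - sqrt(6)/8.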